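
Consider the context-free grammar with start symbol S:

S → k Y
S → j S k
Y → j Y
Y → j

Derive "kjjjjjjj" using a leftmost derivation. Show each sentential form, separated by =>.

S=>kY=>kjY=>kjjY=>kjjjY=>kjjjjY=>kjjjjjY=>kjjjjjjY=>kjjjjjjj

S => kY   [S → k Y]
kY => kjY   [Y → j Y]
kjY => kjjY   [Y → j Y]
kjjY => kjjjY   [Y → j Y]
kjjjY => kjjjjY   [Y → j Y]
kjjjjY => kjjjjjY   [Y → j Y]
kjjjjjY => kjjjjjjY   [Y → j Y]
kjjjjjjY => kjjjjjjj   [Y → j]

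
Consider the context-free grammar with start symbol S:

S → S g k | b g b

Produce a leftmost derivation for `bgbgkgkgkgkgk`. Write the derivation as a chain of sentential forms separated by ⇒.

S⇒Sgk⇒Sgkgk⇒Sgkgkgk⇒Sgkgkgkgk⇒Sgkgkgkgkgk⇒bgbgkgkgkgkgk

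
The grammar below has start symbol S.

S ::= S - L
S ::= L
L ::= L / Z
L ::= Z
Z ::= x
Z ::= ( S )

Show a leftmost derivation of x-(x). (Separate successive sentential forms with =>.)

S=>S-L=>L-L=>Z-L=>x-L=>x-Z=>x-(S)=>x-(L)=>x-(Z)=>x-(x)

S => S-L   [S ::= S - L]
S-L => L-L   [S ::= L]
L-L => Z-L   [L ::= Z]
Z-L => x-L   [Z ::= x]
x-L => x-Z   [L ::= Z]
x-Z => x-(S)   [Z ::= ( S )]
x-(S) => x-(L)   [S ::= L]
x-(L) => x-(Z)   [L ::= Z]
x-(Z) => x-(x)   [Z ::= x]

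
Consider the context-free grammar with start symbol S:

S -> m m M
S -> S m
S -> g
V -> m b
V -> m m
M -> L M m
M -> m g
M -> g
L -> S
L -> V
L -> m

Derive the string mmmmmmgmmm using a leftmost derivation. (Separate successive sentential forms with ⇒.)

S ⇒ Sm ⇒ mmMm ⇒ mmLMmm ⇒ mmmMmm ⇒ mmmLMmmm ⇒ mmmVMmmm ⇒ mmmmmMmmm ⇒ mmmmmmgmmm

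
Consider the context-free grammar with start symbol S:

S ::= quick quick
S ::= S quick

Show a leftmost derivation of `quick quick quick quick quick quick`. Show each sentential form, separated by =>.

S => S quick   [S ::= S quick]
S quick => S quick quick   [S ::= S quick]
S quick quick => S quick quick quick   [S ::= S quick]
S quick quick quick => S quick quick quick quick   [S ::= S quick]
S quick quick quick quick => quick quick quick quick quick quick   [S ::= quick quick]

S => S quick => S quick quick => S quick quick quick => S quick quick quick quick => quick quick quick quick quick quick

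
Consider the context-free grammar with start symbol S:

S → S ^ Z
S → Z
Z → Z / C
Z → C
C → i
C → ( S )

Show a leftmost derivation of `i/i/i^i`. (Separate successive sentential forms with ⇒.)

S ⇒ S^Z ⇒ Z^Z ⇒ Z/C^Z ⇒ Z/C/C^Z ⇒ C/C/C^Z ⇒ i/C/C^Z ⇒ i/i/C^Z ⇒ i/i/i^Z ⇒ i/i/i^C ⇒ i/i/i^i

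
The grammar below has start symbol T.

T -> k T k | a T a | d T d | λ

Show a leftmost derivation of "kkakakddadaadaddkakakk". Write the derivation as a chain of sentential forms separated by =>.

T => kTk   [T -> k T k]
kTk => kkTkk   [T -> k T k]
kkTkk => kkaTakk   [T -> a T a]
kkaTakk => kkakTkakk   [T -> k T k]
kkakTkakk => kkakaTakakk   [T -> a T a]
kkakaTakakk => kkakakTkakakk   [T -> k T k]
kkakakTkakakk => kkakakdTdkakakk   [T -> d T d]
kkakakdTdkakakk => kkakakddTddkakakk   [T -> d T d]
kkakakddTddkakakk => kkakakddaTaddkakakk   [T -> a T a]
kkakakddaTaddkakakk => kkakakddadTdaddkakakk   [T -> d T d]
kkakakddadTdaddkakakk => kkakakddadaTadaddkakakk   [T -> a T a]
kkakakddadaTadaddkakakk => kkakakddadaadaddkakakk   [T -> λ]

T=>kTk=>kkTkk=>kkaTakk=>kkakTkakk=>kkakaTakakk=>kkakakTkakakk=>kkakakdTdkakakk=>kkakakddTddkakakk=>kkakakddaTaddkakakk=>kkakakddadTdaddkakakk=>kkakakddadaTadaddkakakk=>kkakakddadaadaddkakakk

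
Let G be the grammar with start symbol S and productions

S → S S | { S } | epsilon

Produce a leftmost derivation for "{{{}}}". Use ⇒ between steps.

S⇒SS⇒{S}S⇒{SS}S⇒{SSS}S⇒{{S}SS}S⇒{{SS}SS}S⇒{{SSS}SS}S⇒{{{S}SS}SS}S⇒{{{}SS}SS}S⇒{{{}S}SS}S⇒{{{}}SS}S⇒{{{}}S}S⇒{{{}}}S⇒{{{}}}

S ⇒ SS   [S → S S]
SS ⇒ {S}S   [S → { S }]
{S}S ⇒ {SS}S   [S → S S]
{SS}S ⇒ {SSS}S   [S → S S]
{SSS}S ⇒ {{S}SS}S   [S → { S }]
{{S}SS}S ⇒ {{SS}SS}S   [S → S S]
{{SS}SS}S ⇒ {{SSS}SS}S   [S → S S]
{{SSS}SS}S ⇒ {{{S}SS}SS}S   [S → { S }]
{{{S}SS}SS}S ⇒ {{{}SS}SS}S   [S → epsilon]
{{{}SS}SS}S ⇒ {{{}S}SS}S   [S → epsilon]
{{{}S}SS}S ⇒ {{{}}SS}S   [S → epsilon]
{{{}}SS}S ⇒ {{{}}S}S   [S → epsilon]
{{{}}S}S ⇒ {{{}}}S   [S → epsilon]
{{{}}}S ⇒ {{{}}}   [S → epsilon]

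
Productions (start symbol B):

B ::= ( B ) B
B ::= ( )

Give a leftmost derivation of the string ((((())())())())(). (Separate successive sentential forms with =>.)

B => (B)B   [B ::= ( B ) B]
(B)B => ((B)B)B   [B ::= ( B ) B]
((B)B)B => (((B)B)B)B   [B ::= ( B ) B]
(((B)B)B)B => ((((B)B)B)B)B   [B ::= ( B ) B]
((((B)B)B)B)B => ((((())B)B)B)B   [B ::= ( )]
((((())B)B)B)B => ((((())())B)B)B   [B ::= ( )]
((((())())B)B)B => ((((())())())B)B   [B ::= ( )]
((((())())())B)B => ((((())())())())B   [B ::= ( )]
((((())())())())B => ((((())())())())()   [B ::= ( )]

B=>(B)B=>((B)B)B=>(((B)B)B)B=>((((B)B)B)B)B=>((((())B)B)B)B=>((((())())B)B)B=>((((())())())B)B=>((((())())())())B=>((((())())())())()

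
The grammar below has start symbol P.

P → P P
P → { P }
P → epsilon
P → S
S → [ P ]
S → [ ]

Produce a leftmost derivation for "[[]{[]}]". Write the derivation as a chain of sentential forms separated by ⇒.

P ⇒ S   [P → S]
S ⇒ [P]   [S → [ P ]]
[P] ⇒ [PP]   [P → P P]
[PP] ⇒ [SP]   [P → S]
[SP] ⇒ [[P]P]   [S → [ P ]]
[[P]P] ⇒ [[]P]   [P → epsilon]
[[]P] ⇒ [[]{P}]   [P → { P }]
[[]{P}] ⇒ [[]{S}]   [P → S]
[[]{S}] ⇒ [[]{[]}]   [S → [ ]]

P ⇒ S ⇒ [P] ⇒ [PP] ⇒ [SP] ⇒ [[P]P] ⇒ [[]P] ⇒ [[]{P}] ⇒ [[]{S}] ⇒ [[]{[]}]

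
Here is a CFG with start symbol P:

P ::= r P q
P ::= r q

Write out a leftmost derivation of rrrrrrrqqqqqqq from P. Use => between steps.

P => rPq   [P ::= r P q]
rPq => rrPqq   [P ::= r P q]
rrPqq => rrrPqqq   [P ::= r P q]
rrrPqqq => rrrrPqqqq   [P ::= r P q]
rrrrPqqqq => rrrrrPqqqqq   [P ::= r P q]
rrrrrPqqqqq => rrrrrrPqqqqqq   [P ::= r P q]
rrrrrrPqqqqqq => rrrrrrrqqqqqqq   [P ::= r q]

P => rPq => rrPqq => rrrPqqq => rrrrPqqqq => rrrrrPqqqqq => rrrrrrPqqqqqq => rrrrrrrqqqqqqq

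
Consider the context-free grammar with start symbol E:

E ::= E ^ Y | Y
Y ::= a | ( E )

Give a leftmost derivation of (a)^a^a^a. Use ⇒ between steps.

E ⇒ E^Y ⇒ E^Y^Y ⇒ E^Y^Y^Y ⇒ Y^Y^Y^Y ⇒ (E)^Y^Y^Y ⇒ (Y)^Y^Y^Y ⇒ (a)^Y^Y^Y ⇒ (a)^a^Y^Y ⇒ (a)^a^a^Y ⇒ (a)^a^a^a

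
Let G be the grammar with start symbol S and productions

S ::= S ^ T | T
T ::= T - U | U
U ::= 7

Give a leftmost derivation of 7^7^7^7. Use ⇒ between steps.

S⇒S^T⇒S^T^T⇒S^T^T^T⇒T^T^T^T⇒U^T^T^T⇒7^T^T^T⇒7^U^T^T⇒7^7^T^T⇒7^7^U^T⇒7^7^7^T⇒7^7^7^U⇒7^7^7^7

S ⇒ S^T   [S ::= S ^ T]
S^T ⇒ S^T^T   [S ::= S ^ T]
S^T^T ⇒ S^T^T^T   [S ::= S ^ T]
S^T^T^T ⇒ T^T^T^T   [S ::= T]
T^T^T^T ⇒ U^T^T^T   [T ::= U]
U^T^T^T ⇒ 7^T^T^T   [U ::= 7]
7^T^T^T ⇒ 7^U^T^T   [T ::= U]
7^U^T^T ⇒ 7^7^T^T   [U ::= 7]
7^7^T^T ⇒ 7^7^U^T   [T ::= U]
7^7^U^T ⇒ 7^7^7^T   [U ::= 7]
7^7^7^T ⇒ 7^7^7^U   [T ::= U]
7^7^7^U ⇒ 7^7^7^7   [U ::= 7]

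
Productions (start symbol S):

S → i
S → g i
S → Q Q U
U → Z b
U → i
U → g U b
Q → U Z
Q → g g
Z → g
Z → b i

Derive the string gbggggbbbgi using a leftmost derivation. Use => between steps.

S => QQU   [S → Q Q U]
QQU => UZQU   [Q → U Z]
UZQU => ZbZQU   [U → Z b]
ZbZQU => gbZQU   [Z → g]
gbZQU => gbgQU   [Z → g]
gbgQU => gbgUZU   [Q → U Z]
gbgUZU => gbggUbZU   [U → g U b]
gbggUbZU => gbgggUbbZU   [U → g U b]
gbgggUbbZU => gbgggZbbbZU   [U → Z b]
gbgggZbbbZU => gbggggbbbZU   [Z → g]
gbggggbbbZU => gbggggbbbgU   [Z → g]
gbggggbbbgU => gbggggbbbgi   [U → i]

S => QQU => UZQU => ZbZQU => gbZQU => gbgQU => gbgUZU => gbggUbZU => gbgggUbbZU => gbgggZbbbZU => gbggggbbbZU => gbggggbbbgU => gbggggbbbgi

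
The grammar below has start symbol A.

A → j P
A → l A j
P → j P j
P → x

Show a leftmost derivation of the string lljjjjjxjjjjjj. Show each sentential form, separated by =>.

A => lAj => llAjj => lljPjj => lljjPjjj => lljjjPjjjj => lljjjjPjjjjj => lljjjjjPjjjjjj => lljjjjjxjjjjjj

A => lAj   [A → l A j]
lAj => llAjj   [A → l A j]
llAjj => lljPjj   [A → j P]
lljPjj => lljjPjjj   [P → j P j]
lljjPjjj => lljjjPjjjj   [P → j P j]
lljjjPjjjj => lljjjjPjjjjj   [P → j P j]
lljjjjPjjjjj => lljjjjjPjjjjjj   [P → j P j]
lljjjjjPjjjjjj => lljjjjjxjjjjjj   [P → x]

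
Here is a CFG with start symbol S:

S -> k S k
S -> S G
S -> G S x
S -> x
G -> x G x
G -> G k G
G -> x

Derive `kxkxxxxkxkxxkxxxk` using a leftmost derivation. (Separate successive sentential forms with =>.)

S=>kSk=>kGSxk=>kGkGSxk=>kxkGSxk=>kxkGkGSxk=>kxkxGxkGSxk=>kxkxGkGxkGSxk=>kxkxGkGkGxkGSxk=>kxkxxGxkGkGxkGSxk=>kxkxxxxkGkGxkGSxk=>kxkxxxxkxkGxkGSxk=>kxkxxxxkxkxxkGSxk=>kxkxxxxkxkxxkxSxk=>kxkxxxxkxkxxkxxxk

S => kSk   [S -> k S k]
kSk => kGSxk   [S -> G S x]
kGSxk => kGkGSxk   [G -> G k G]
kGkGSxk => kxkGSxk   [G -> x]
kxkGSxk => kxkGkGSxk   [G -> G k G]
kxkGkGSxk => kxkxGxkGSxk   [G -> x G x]
kxkxGxkGSxk => kxkxGkGxkGSxk   [G -> G k G]
kxkxGkGxkGSxk => kxkxGkGkGxkGSxk   [G -> G k G]
kxkxGkGkGxkGSxk => kxkxxGxkGkGxkGSxk   [G -> x G x]
kxkxxGxkGkGxkGSxk => kxkxxxxkGkGxkGSxk   [G -> x]
kxkxxxxkGkGxkGSxk => kxkxxxxkxkGxkGSxk   [G -> x]
kxkxxxxkxkGxkGSxk => kxkxxxxkxkxxkGSxk   [G -> x]
kxkxxxxkxkxxkGSxk => kxkxxxxkxkxxkxSxk   [G -> x]
kxkxxxxkxkxxkxSxk => kxkxxxxkxkxxkxxxk   [S -> x]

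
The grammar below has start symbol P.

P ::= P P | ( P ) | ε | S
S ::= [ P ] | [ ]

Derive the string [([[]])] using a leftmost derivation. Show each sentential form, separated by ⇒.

P ⇒ S   [P ::= S]
S ⇒ [P]   [S ::= [ P ]]
[P] ⇒ [(P)]   [P ::= ( P )]
[(P)] ⇒ [(S)]   [P ::= S]
[(S)] ⇒ [([P])]   [S ::= [ P ]]
[([P])] ⇒ [([PP])]   [P ::= P P]
[([PP])] ⇒ [([SP])]   [P ::= S]
[([SP])] ⇒ [([[]P])]   [S ::= [ ]]
[([[]P])] ⇒ [([[]])]   [P ::= ε]

P ⇒ S ⇒ [P] ⇒ [(P)] ⇒ [(S)] ⇒ [([P])] ⇒ [([PP])] ⇒ [([SP])] ⇒ [([[]P])] ⇒ [([[]])]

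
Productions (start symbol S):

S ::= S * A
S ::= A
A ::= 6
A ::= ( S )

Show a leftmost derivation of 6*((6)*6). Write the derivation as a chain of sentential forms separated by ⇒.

S⇒S*A⇒A*A⇒6*A⇒6*(S)⇒6*(S*A)⇒6*(A*A)⇒6*((S)*A)⇒6*((A)*A)⇒6*((6)*A)⇒6*((6)*6)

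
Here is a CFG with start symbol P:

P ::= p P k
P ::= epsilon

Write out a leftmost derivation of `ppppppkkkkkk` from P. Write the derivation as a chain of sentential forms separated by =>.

P => pPk => ppPkk => pppPkkk => ppppPkkkk => pppppPkkkkk => ppppppPkkkkkk => ppppppkkkkkk

P => pPk   [P ::= p P k]
pPk => ppPkk   [P ::= p P k]
ppPkk => pppPkkk   [P ::= p P k]
pppPkkk => ppppPkkkk   [P ::= p P k]
ppppPkkkk => pppppPkkkkk   [P ::= p P k]
pppppPkkkkk => ppppppPkkkkkk   [P ::= p P k]
ppppppPkkkkkk => ppppppkkkkkk   [P ::= epsilon]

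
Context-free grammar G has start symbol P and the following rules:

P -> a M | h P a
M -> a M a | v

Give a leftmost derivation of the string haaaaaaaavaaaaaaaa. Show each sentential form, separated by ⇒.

P ⇒ hPa ⇒ haMa ⇒ haaMaa ⇒ haaaMaaa ⇒ haaaaMaaaa ⇒ haaaaaMaaaaa ⇒ haaaaaaMaaaaaa ⇒ haaaaaaaMaaaaaaa ⇒ haaaaaaaaMaaaaaaaa ⇒ haaaaaaaavaaaaaaaa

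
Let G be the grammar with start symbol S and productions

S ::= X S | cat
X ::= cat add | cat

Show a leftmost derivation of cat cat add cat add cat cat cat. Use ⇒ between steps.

S ⇒ X S ⇒ cat S ⇒ cat X S ⇒ cat cat add S ⇒ cat cat add X S ⇒ cat cat add cat add S ⇒ cat cat add cat add X S ⇒ cat cat add cat add cat S ⇒ cat cat add cat add cat X S ⇒ cat cat add cat add cat cat S ⇒ cat cat add cat add cat cat cat

S ⇒ X S   [S ::= X S]
X S ⇒ cat S   [X ::= cat]
cat S ⇒ cat X S   [S ::= X S]
cat X S ⇒ cat cat add S   [X ::= cat add]
cat cat add S ⇒ cat cat add X S   [S ::= X S]
cat cat add X S ⇒ cat cat add cat add S   [X ::= cat add]
cat cat add cat add S ⇒ cat cat add cat add X S   [S ::= X S]
cat cat add cat add X S ⇒ cat cat add cat add cat S   [X ::= cat]
cat cat add cat add cat S ⇒ cat cat add cat add cat X S   [S ::= X S]
cat cat add cat add cat X S ⇒ cat cat add cat add cat cat S   [X ::= cat]
cat cat add cat add cat cat S ⇒ cat cat add cat add cat cat cat   [S ::= cat]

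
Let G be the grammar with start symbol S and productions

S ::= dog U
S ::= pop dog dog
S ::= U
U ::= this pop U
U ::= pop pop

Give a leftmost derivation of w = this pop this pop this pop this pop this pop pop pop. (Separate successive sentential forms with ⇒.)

S ⇒ U ⇒ this pop U ⇒ this pop this pop U ⇒ this pop this pop this pop U ⇒ this pop this pop this pop this pop U ⇒ this pop this pop this pop this pop this pop U ⇒ this pop this pop this pop this pop this pop pop pop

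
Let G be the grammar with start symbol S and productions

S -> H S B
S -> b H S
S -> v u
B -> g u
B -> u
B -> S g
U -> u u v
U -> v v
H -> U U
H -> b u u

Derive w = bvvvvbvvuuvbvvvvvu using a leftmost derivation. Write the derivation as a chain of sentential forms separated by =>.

S => bHS   [S -> b H S]
bHS => bUUS   [H -> U U]
bUUS => bvvUS   [U -> v v]
bvvUS => bvvvvS   [U -> v v]
bvvvvS => bvvvvbHS   [S -> b H S]
bvvvvbHS => bvvvvbUUS   [H -> U U]
bvvvvbUUS => bvvvvbvvUS   [U -> v v]
bvvvvbvvUS => bvvvvbvvuuvS   [U -> u u v]
bvvvvbvvuuvS => bvvvvbvvuuvbHS   [S -> b H S]
bvvvvbvvuuvbHS => bvvvvbvvuuvbUUS   [H -> U U]
bvvvvbvvuuvbUUS => bvvvvbvvuuvbvvUS   [U -> v v]
bvvvvbvvuuvbvvUS => bvvvvbvvuuvbvvvvS   [U -> v v]
bvvvvbvvuuvbvvvvS => bvvvvbvvuuvbvvvvvu   [S -> v u]

S=>bHS=>bUUS=>bvvUS=>bvvvvS=>bvvvvbHS=>bvvvvbUUS=>bvvvvbvvUS=>bvvvvbvvuuvS=>bvvvvbvvuuvbHS=>bvvvvbvvuuvbUUS=>bvvvvbvvuuvbvvUS=>bvvvvbvvuuvbvvvvS=>bvvvvbvvuuvbvvvvvu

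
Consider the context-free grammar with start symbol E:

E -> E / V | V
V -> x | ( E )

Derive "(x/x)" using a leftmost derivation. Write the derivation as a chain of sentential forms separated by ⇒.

E ⇒ V   [E -> V]
V ⇒ (E)   [V -> ( E )]
(E) ⇒ (E/V)   [E -> E / V]
(E/V) ⇒ (V/V)   [E -> V]
(V/V) ⇒ (x/V)   [V -> x]
(x/V) ⇒ (x/x)   [V -> x]

E ⇒ V ⇒ (E) ⇒ (E/V) ⇒ (V/V) ⇒ (x/V) ⇒ (x/x)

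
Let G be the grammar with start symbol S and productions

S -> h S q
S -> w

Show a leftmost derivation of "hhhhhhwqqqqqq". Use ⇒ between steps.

S ⇒ hSq ⇒ hhSqq ⇒ hhhSqqq ⇒ hhhhSqqqq ⇒ hhhhhSqqqqq ⇒ hhhhhhSqqqqqq ⇒ hhhhhhwqqqqqq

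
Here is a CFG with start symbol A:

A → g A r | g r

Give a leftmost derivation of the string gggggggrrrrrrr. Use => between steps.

A=>gAr=>ggArr=>gggArrr=>ggggArrrr=>gggggArrrrr=>ggggggArrrrrr=>gggggggrrrrrrr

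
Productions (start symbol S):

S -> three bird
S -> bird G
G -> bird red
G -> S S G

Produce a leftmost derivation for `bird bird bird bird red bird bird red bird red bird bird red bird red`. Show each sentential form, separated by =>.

S => bird G => bird S S G => bird bird G S G => bird bird S S G S G => bird bird bird G S G S G => bird bird bird bird red S G S G => bird bird bird bird red bird G G S G => bird bird bird bird red bird bird red G S G => bird bird bird bird red bird bird red bird red S G => bird bird bird bird red bird bird red bird red bird G G => bird bird bird bird red bird bird red bird red bird bird red G => bird bird bird bird red bird bird red bird red bird bird red bird red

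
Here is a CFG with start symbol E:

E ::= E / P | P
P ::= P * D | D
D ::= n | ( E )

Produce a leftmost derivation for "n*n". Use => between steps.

E => P => P*D => D*D => n*D => n*n

E => P   [E ::= P]
P => P*D   [P ::= P * D]
P*D => D*D   [P ::= D]
D*D => n*D   [D ::= n]
n*D => n*n   [D ::= n]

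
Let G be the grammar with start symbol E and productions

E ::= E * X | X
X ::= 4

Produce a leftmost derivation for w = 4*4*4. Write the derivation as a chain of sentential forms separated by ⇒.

E⇒E*X⇒E*X*X⇒X*X*X⇒4*X*X⇒4*4*X⇒4*4*4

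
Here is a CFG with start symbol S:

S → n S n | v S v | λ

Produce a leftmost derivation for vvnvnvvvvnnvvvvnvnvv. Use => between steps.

S => vSv => vvSvv => vvnSnvv => vvnvSvnvv => vvnvnSnvnvv => vvnvnvSvnvnvv => vvnvnvvSvvnvnvv => vvnvnvvvSvvvnvnvv => vvnvnvvvvSvvvvnvnvv => vvnvnvvvvnSnvvvvnvnvv => vvnvnvvvvnnvvvvnvnvv

S => vSv   [S → v S v]
vSv => vvSvv   [S → v S v]
vvSvv => vvnSnvv   [S → n S n]
vvnSnvv => vvnvSvnvv   [S → v S v]
vvnvSvnvv => vvnvnSnvnvv   [S → n S n]
vvnvnSnvnvv => vvnvnvSvnvnvv   [S → v S v]
vvnvnvSvnvnvv => vvnvnvvSvvnvnvv   [S → v S v]
vvnvnvvSvvnvnvv => vvnvnvvvSvvvnvnvv   [S → v S v]
vvnvnvvvSvvvnvnvv => vvnvnvvvvSvvvvnvnvv   [S → v S v]
vvnvnvvvvSvvvvnvnvv => vvnvnvvvvnSnvvvvnvnvv   [S → n S n]
vvnvnvvvvnSnvvvvnvnvv => vvnvnvvvvnnvvvvnvnvv   [S → λ]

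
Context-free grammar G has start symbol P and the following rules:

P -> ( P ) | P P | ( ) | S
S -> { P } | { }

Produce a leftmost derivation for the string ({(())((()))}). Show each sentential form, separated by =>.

P => (P)   [P -> ( P )]
(P) => (S)   [P -> S]
(S) => ({P})   [S -> { P }]
({P}) => ({PP})   [P -> P P]
({PP}) => ({(P)P})   [P -> ( P )]
({(P)P}) => ({(())P})   [P -> ( )]
({(())P}) => ({(())(P)})   [P -> ( P )]
({(())(P)}) => ({(())((P))})   [P -> ( P )]
({(())((P))}) => ({(())((()))})   [P -> ( )]

P => (P) => (S) => ({P}) => ({PP}) => ({(P)P}) => ({(())P}) => ({(())(P)}) => ({(())((P))}) => ({(())((()))})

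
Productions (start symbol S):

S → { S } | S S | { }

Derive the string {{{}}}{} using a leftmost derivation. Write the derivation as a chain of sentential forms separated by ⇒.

S ⇒ SS ⇒ {S}S ⇒ {{S}}S ⇒ {{{}}}S ⇒ {{{}}}{}

S ⇒ SS   [S → S S]
SS ⇒ {S}S   [S → { S }]
{S}S ⇒ {{S}}S   [S → { S }]
{{S}}S ⇒ {{{}}}S   [S → { }]
{{{}}}S ⇒ {{{}}}{}   [S → { }]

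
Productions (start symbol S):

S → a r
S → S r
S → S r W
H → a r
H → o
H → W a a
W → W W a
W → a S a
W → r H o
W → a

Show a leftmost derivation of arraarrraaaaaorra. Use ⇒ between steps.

S⇒SrW⇒arrW⇒arraSa⇒arraSra⇒arraSrra⇒arraSrWrra⇒arraarrWrra⇒arraarrrHorra⇒arraarrrWaaorra⇒arraarrrWWaaaorra⇒arraarrraWaaaorra⇒arraarrraaaaaorra

S ⇒ SrW   [S → S r W]
SrW ⇒ arrW   [S → a r]
arrW ⇒ arraSa   [W → a S a]
arraSa ⇒ arraSra   [S → S r]
arraSra ⇒ arraSrra   [S → S r]
arraSrra ⇒ arraSrWrra   [S → S r W]
arraSrWrra ⇒ arraarrWrra   [S → a r]
arraarrWrra ⇒ arraarrrHorra   [W → r H o]
arraarrrHorra ⇒ arraarrrWaaorra   [H → W a a]
arraarrrWaaorra ⇒ arraarrrWWaaaorra   [W → W W a]
arraarrrWWaaaorra ⇒ arraarrraWaaaorra   [W → a]
arraarrraWaaaorra ⇒ arraarrraaaaaorra   [W → a]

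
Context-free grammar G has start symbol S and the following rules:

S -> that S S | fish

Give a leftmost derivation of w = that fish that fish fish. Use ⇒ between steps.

S ⇒ that S S ⇒ that fish S ⇒ that fish that S S ⇒ that fish that fish S ⇒ that fish that fish fish

S ⇒ that S S   [S -> that S S]
that S S ⇒ that fish S   [S -> fish]
that fish S ⇒ that fish that S S   [S -> that S S]
that fish that S S ⇒ that fish that fish S   [S -> fish]
that fish that fish S ⇒ that fish that fish fish   [S -> fish]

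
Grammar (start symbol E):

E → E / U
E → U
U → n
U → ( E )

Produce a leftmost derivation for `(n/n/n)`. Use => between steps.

E => U => (E) => (E/U) => (E/U/U) => (U/U/U) => (n/U/U) => (n/n/U) => (n/n/n)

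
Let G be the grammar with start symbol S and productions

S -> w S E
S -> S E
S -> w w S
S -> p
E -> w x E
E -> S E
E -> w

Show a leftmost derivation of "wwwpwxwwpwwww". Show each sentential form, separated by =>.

S=>wSE=>wSEE=>wwSEEE=>wwwSEEEE=>wwwpEEEE=>wwwpwxEEEE=>wwwpwxwEEE=>wwwpwxwSEEE=>wwwpwxwwSEEEE=>wwwpwxwwpEEEE=>wwwpwxwwpwEEE=>wwwpwxwwpwwEE=>wwwpwxwwpwwwE=>wwwpwxwwpwwww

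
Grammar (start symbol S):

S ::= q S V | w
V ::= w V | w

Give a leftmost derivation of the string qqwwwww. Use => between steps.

S => qSV   [S ::= q S V]
qSV => qqSVV   [S ::= q S V]
qqSVV => qqwVV   [S ::= w]
qqwVV => qqwwV   [V ::= w]
qqwwV => qqwwwV   [V ::= w V]
qqwwwV => qqwwwwV   [V ::= w V]
qqwwwwV => qqwwwww   [V ::= w]

S => qSV => qqSVV => qqwVV => qqwwV => qqwwwV => qqwwwwV => qqwwwww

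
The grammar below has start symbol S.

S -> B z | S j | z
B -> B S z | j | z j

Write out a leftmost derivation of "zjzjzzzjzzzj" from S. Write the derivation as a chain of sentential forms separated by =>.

S => Sj => Bzj => BSzzj => BSzSzzj => zjSzSzzj => zjBzzSzzj => zjzjzzSzzj => zjzjzzBzzzj => zjzjzzzjzzzj

S => Sj   [S -> S j]
Sj => Bzj   [S -> B z]
Bzj => BSzzj   [B -> B S z]
BSzzj => BSzSzzj   [B -> B S z]
BSzSzzj => zjSzSzzj   [B -> z j]
zjSzSzzj => zjBzzSzzj   [S -> B z]
zjBzzSzzj => zjzjzzSzzj   [B -> z j]
zjzjzzSzzj => zjzjzzBzzzj   [S -> B z]
zjzjzzBzzzj => zjzjzzzjzzzj   [B -> z j]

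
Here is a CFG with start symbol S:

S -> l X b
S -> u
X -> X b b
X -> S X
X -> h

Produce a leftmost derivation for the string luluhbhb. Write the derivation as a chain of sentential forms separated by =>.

S => lXb => lSXb => luXb => luSXb => lulXbXb => lulSXbXb => luluXbXb => luluhbXb => luluhbhb

S => lXb   [S -> l X b]
lXb => lSXb   [X -> S X]
lSXb => luXb   [S -> u]
luXb => luSXb   [X -> S X]
luSXb => lulXbXb   [S -> l X b]
lulXbXb => lulSXbXb   [X -> S X]
lulSXbXb => luluXbXb   [S -> u]
luluXbXb => luluhbXb   [X -> h]
luluhbXb => luluhbhb   [X -> h]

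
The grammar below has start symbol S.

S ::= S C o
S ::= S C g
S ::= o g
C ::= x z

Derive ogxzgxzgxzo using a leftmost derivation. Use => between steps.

S => SCo   [S ::= S C o]
SCo => SCgCo   [S ::= S C g]
SCgCo => SCgCgCo   [S ::= S C g]
SCgCgCo => ogCgCgCo   [S ::= o g]
ogCgCgCo => ogxzgCgCo   [C ::= x z]
ogxzgCgCo => ogxzgxzgCo   [C ::= x z]
ogxzgxzgCo => ogxzgxzgxzo   [C ::= x z]

S=>SCo=>SCgCo=>SCgCgCo=>ogCgCgCo=>ogxzgCgCo=>ogxzgxzgCo=>ogxzgxzgxzo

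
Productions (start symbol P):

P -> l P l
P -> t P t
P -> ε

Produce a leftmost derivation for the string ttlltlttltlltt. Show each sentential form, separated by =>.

P => tPt   [P -> t P t]
tPt => ttPtt   [P -> t P t]
ttPtt => ttlPltt   [P -> l P l]
ttlPltt => ttllPlltt   [P -> l P l]
ttllPlltt => ttlltPtlltt   [P -> t P t]
ttlltPtlltt => ttlltlPltlltt   [P -> l P l]
ttlltlPltlltt => ttlltltPtltlltt   [P -> t P t]
ttlltltPtltlltt => ttlltlttltlltt   [P -> ε]

P => tPt => ttPtt => ttlPltt => ttllPlltt => ttlltPtlltt => ttlltlPltlltt => ttlltltPtltlltt => ttlltlttltlltt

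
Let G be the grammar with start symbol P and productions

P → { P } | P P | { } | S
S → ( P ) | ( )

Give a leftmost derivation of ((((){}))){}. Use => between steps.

P => PP   [P → P P]
PP => SP   [P → S]
SP => (P)P   [S → ( P )]
(P)P => (S)P   [P → S]
(S)P => ((P))P   [S → ( P )]
((P))P => ((S))P   [P → S]
((S))P => (((P)))P   [S → ( P )]
(((P)))P => (((PP)))P   [P → P P]
(((PP)))P => (((SP)))P   [P → S]
(((SP)))P => (((()P)))P   [S → ( )]
(((()P)))P => ((((){})))P   [P → { }]
((((){})))P => ((((){}))){}   [P → { }]

P=>PP=>SP=>(P)P=>(S)P=>((P))P=>((S))P=>(((P)))P=>(((PP)))P=>(((SP)))P=>(((()P)))P=>((((){})))P=>((((){}))){}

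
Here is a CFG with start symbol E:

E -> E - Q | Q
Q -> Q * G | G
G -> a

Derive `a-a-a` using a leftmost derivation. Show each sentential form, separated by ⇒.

E⇒E-Q⇒E-Q-Q⇒Q-Q-Q⇒G-Q-Q⇒a-Q-Q⇒a-G-Q⇒a-a-Q⇒a-a-G⇒a-a-a

E ⇒ E-Q   [E -> E - Q]
E-Q ⇒ E-Q-Q   [E -> E - Q]
E-Q-Q ⇒ Q-Q-Q   [E -> Q]
Q-Q-Q ⇒ G-Q-Q   [Q -> G]
G-Q-Q ⇒ a-Q-Q   [G -> a]
a-Q-Q ⇒ a-G-Q   [Q -> G]
a-G-Q ⇒ a-a-Q   [G -> a]
a-a-Q ⇒ a-a-G   [Q -> G]
a-a-G ⇒ a-a-a   [G -> a]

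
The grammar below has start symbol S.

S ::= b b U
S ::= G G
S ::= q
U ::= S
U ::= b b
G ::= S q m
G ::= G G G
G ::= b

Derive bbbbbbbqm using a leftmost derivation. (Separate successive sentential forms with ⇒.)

S⇒bbU⇒bbS⇒bbbbU⇒bbbbS⇒bbbbGG⇒bbbbbG⇒bbbbbSqm⇒bbbbbGGqm⇒bbbbbbGqm⇒bbbbbbbqm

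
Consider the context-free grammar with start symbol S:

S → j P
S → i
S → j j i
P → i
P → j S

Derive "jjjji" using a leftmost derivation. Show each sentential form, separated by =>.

S=>jP=>jjS=>jjjP=>jjjjS=>jjjji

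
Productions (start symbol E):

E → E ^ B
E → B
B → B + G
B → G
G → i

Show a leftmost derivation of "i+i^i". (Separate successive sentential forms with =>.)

E=>E^B=>B^B=>B+G^B=>G+G^B=>i+G^B=>i+i^B=>i+i^G=>i+i^i

E => E^B   [E → E ^ B]
E^B => B^B   [E → B]
B^B => B+G^B   [B → B + G]
B+G^B => G+G^B   [B → G]
G+G^B => i+G^B   [G → i]
i+G^B => i+i^B   [G → i]
i+i^B => i+i^G   [B → G]
i+i^G => i+i^i   [G → i]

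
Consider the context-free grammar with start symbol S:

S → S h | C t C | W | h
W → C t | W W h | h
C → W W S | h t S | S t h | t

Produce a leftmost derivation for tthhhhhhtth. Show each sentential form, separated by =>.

S => Sh => CtCh => WWStCh => WWhWStCh => WWhWhWStCh => CtWhWhWStCh => ttWhWhWStCh => tthhWhWStCh => tthhhhWStCh => tthhhhhStCh => tthhhhhhtCh => tthhhhhhtth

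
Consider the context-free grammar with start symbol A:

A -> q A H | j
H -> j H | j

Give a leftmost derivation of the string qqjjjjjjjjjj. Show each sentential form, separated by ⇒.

A⇒qAH⇒qqAHH⇒qqjHH⇒qqjjHH⇒qqjjjHH⇒qqjjjjHH⇒qqjjjjjHH⇒qqjjjjjjHH⇒qqjjjjjjjHH⇒qqjjjjjjjjHH⇒qqjjjjjjjjjH⇒qqjjjjjjjjjj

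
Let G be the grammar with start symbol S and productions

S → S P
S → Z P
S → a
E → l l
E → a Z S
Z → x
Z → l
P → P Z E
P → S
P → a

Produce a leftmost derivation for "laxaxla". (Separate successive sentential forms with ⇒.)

S ⇒ ZP ⇒ lP ⇒ lPZE ⇒ laZE ⇒ laxE ⇒ laxaZS ⇒ laxaxS ⇒ laxaxZP ⇒ laxaxlP ⇒ laxaxla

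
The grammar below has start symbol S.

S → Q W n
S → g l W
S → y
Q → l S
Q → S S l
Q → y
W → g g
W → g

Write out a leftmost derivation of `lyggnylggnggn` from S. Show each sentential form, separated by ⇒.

S ⇒ QWn ⇒ lSWn ⇒ lQWnWn ⇒ lSSlWnWn ⇒ lQWnSlWnWn ⇒ lyWnSlWnWn ⇒ lyggnSlWnWn ⇒ lyggnylWnWn ⇒ lyggnylggnWn ⇒ lyggnylggnggn

S ⇒ QWn   [S → Q W n]
QWn ⇒ lSWn   [Q → l S]
lSWn ⇒ lQWnWn   [S → Q W n]
lQWnWn ⇒ lSSlWnWn   [Q → S S l]
lSSlWnWn ⇒ lQWnSlWnWn   [S → Q W n]
lQWnSlWnWn ⇒ lyWnSlWnWn   [Q → y]
lyWnSlWnWn ⇒ lyggnSlWnWn   [W → g g]
lyggnSlWnWn ⇒ lyggnylWnWn   [S → y]
lyggnylWnWn ⇒ lyggnylggnWn   [W → g g]
lyggnylggnWn ⇒ lyggnylggnggn   [W → g g]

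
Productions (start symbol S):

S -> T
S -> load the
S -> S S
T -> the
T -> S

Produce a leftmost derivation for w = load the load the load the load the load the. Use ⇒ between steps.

S ⇒ S S ⇒ S S S ⇒ load the S S ⇒ load the S S S ⇒ load the S S S S ⇒ load the load the S S S ⇒ load the load the load the S S ⇒ load the load the load the load the S ⇒ load the load the load the load the load the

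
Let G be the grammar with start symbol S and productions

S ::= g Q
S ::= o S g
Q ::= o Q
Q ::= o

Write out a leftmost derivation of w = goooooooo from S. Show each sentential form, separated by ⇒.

S ⇒ gQ   [S ::= g Q]
gQ ⇒ goQ   [Q ::= o Q]
goQ ⇒ gooQ   [Q ::= o Q]
gooQ ⇒ goooQ   [Q ::= o Q]
goooQ ⇒ gooooQ   [Q ::= o Q]
gooooQ ⇒ goooooQ   [Q ::= o Q]
goooooQ ⇒ gooooooQ   [Q ::= o Q]
gooooooQ ⇒ goooooooQ   [Q ::= o Q]
goooooooQ ⇒ goooooooo   [Q ::= o]

S⇒gQ⇒goQ⇒gooQ⇒goooQ⇒gooooQ⇒goooooQ⇒gooooooQ⇒goooooooQ⇒goooooooo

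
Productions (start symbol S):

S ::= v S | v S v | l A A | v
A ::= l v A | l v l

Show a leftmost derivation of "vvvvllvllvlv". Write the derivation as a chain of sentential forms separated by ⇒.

S ⇒ vS   [S ::= v S]
vS ⇒ vvSv   [S ::= v S v]
vvSv ⇒ vvvSv   [S ::= v S]
vvvSv ⇒ vvvvSv   [S ::= v S]
vvvvSv ⇒ vvvvlAAv   [S ::= l A A]
vvvvlAAv ⇒ vvvvllvlAv   [A ::= l v l]
vvvvllvlAv ⇒ vvvvllvllvlv   [A ::= l v l]

S ⇒ vS ⇒ vvSv ⇒ vvvSv ⇒ vvvvSv ⇒ vvvvlAAv ⇒ vvvvllvlAv ⇒ vvvvllvllvlv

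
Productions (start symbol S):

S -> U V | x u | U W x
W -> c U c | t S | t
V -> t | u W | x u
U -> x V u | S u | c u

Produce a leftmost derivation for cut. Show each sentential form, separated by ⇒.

S ⇒ UV ⇒ cuV ⇒ cut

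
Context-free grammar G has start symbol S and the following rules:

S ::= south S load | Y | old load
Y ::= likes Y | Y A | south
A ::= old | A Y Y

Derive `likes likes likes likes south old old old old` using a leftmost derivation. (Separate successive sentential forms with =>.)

S => Y => Y A => likes Y A => likes likes Y A => likes likes likes Y A => likes likes likes Y A A => likes likes likes Y A A A => likes likes likes Y A A A A => likes likes likes likes Y A A A A => likes likes likes likes south A A A A => likes likes likes likes south old A A A => likes likes likes likes south old old A A => likes likes likes likes south old old old A => likes likes likes likes south old old old old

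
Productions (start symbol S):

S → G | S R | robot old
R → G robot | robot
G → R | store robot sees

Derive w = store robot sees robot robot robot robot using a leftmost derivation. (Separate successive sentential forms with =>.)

S => G   [S → G]
G => R   [G → R]
R => G robot   [R → G robot]
G robot => R robot   [G → R]
R robot => G robot robot   [R → G robot]
G robot robot => R robot robot   [G → R]
R robot robot => G robot robot robot   [R → G robot]
G robot robot robot => R robot robot robot   [G → R]
R robot robot robot => G robot robot robot robot   [R → G robot]
G robot robot robot robot => store robot sees robot robot robot robot   [G → store robot sees]

S => G => R => G robot => R robot => G robot robot => R robot robot => G robot robot robot => R robot robot robot => G robot robot robot robot => store robot sees robot robot robot robot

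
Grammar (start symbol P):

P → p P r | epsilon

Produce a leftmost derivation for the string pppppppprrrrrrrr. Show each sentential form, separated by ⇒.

P ⇒ pPr   [P → p P r]
pPr ⇒ ppPrr   [P → p P r]
ppPrr ⇒ pppPrrr   [P → p P r]
pppPrrr ⇒ ppppPrrrr   [P → p P r]
ppppPrrrr ⇒ pppppPrrrrr   [P → p P r]
pppppPrrrrr ⇒ ppppppPrrrrrr   [P → p P r]
ppppppPrrrrrr ⇒ pppppppPrrrrrrr   [P → p P r]
pppppppPrrrrrrr ⇒ ppppppppPrrrrrrrr   [P → p P r]
ppppppppPrrrrrrrr ⇒ pppppppprrrrrrrr   [P → epsilon]

P⇒pPr⇒ppPrr⇒pppPrrr⇒ppppPrrrr⇒pppppPrrrrr⇒ppppppPrrrrrr⇒pppppppPrrrrrrr⇒ppppppppPrrrrrrrr⇒pppppppprrrrrrrr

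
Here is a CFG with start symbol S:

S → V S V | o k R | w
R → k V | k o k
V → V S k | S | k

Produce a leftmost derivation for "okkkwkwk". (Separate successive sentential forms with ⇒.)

S⇒okR⇒okkV⇒okkVSk⇒okkVSkSk⇒okkkSkSk⇒okkkwkSk⇒okkkwkwk

S ⇒ okR   [S → o k R]
okR ⇒ okkV   [R → k V]
okkV ⇒ okkVSk   [V → V S k]
okkVSk ⇒ okkVSkSk   [V → V S k]
okkVSkSk ⇒ okkkSkSk   [V → k]
okkkSkSk ⇒ okkkwkSk   [S → w]
okkkwkSk ⇒ okkkwkwk   [S → w]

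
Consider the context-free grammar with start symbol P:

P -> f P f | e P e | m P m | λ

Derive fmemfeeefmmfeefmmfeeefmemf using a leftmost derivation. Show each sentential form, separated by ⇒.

P ⇒ fPf ⇒ fmPmf ⇒ fmePemf ⇒ fmemPmemf ⇒ fmemfPfmemf ⇒ fmemfePefmemf ⇒ fmemfeePeefmemf ⇒ fmemfeeePeeefmemf ⇒ fmemfeeefPfeeefmemf ⇒ fmemfeeefmPmfeeefmemf ⇒ fmemfeeefmmPmmfeeefmemf ⇒ fmemfeeefmmfPfmmfeeefmemf ⇒ fmemfeeefmmfePefmmfeeefmemf ⇒ fmemfeeefmmfeefmmfeeefmemf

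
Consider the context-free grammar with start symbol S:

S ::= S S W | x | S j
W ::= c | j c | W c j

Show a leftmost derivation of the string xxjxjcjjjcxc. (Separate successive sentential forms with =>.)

S => SSW   [S ::= S S W]
SSW => SSWSW   [S ::= S S W]
SSWSW => xSWSW   [S ::= x]
xSWSW => xSjWSW   [S ::= S j]
xSjWSW => xSjjWSW   [S ::= S j]
xSjjWSW => xSSWjjWSW   [S ::= S S W]
xSSWjjWSW => xSjSWjjWSW   [S ::= S j]
xSjSWjjWSW => xxjSWjjWSW   [S ::= x]
xxjSWjjWSW => xxjSjWjjWSW   [S ::= S j]
xxjSjWjjWSW => xxjxjWjjWSW   [S ::= x]
xxjxjWjjWSW => xxjxjcjjWSW   [W ::= c]
xxjxjcjjWSW => xxjxjcjjjcSW   [W ::= j c]
xxjxjcjjjcSW => xxjxjcjjjcxW   [S ::= x]
xxjxjcjjjcxW => xxjxjcjjjcxc   [W ::= c]

S=>SSW=>SSWSW=>xSWSW=>xSjWSW=>xSjjWSW=>xSSWjjWSW=>xSjSWjjWSW=>xxjSWjjWSW=>xxjSjWjjWSW=>xxjxjWjjWSW=>xxjxjcjjWSW=>xxjxjcjjjcSW=>xxjxjcjjjcxW=>xxjxjcjjjcxc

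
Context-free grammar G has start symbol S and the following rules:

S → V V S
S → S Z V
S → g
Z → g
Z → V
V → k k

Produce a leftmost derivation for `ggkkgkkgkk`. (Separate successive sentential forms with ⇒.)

S ⇒ SZV ⇒ SZVZV ⇒ SZVZVZV ⇒ gZVZVZV ⇒ ggVZVZV ⇒ ggkkZVZV ⇒ ggkkgVZV ⇒ ggkkgkkZV ⇒ ggkkgkkgV ⇒ ggkkgkkgkk

S ⇒ SZV   [S → S Z V]
SZV ⇒ SZVZV   [S → S Z V]
SZVZV ⇒ SZVZVZV   [S → S Z V]
SZVZVZV ⇒ gZVZVZV   [S → g]
gZVZVZV ⇒ ggVZVZV   [Z → g]
ggVZVZV ⇒ ggkkZVZV   [V → k k]
ggkkZVZV ⇒ ggkkgVZV   [Z → g]
ggkkgVZV ⇒ ggkkgkkZV   [V → k k]
ggkkgkkZV ⇒ ggkkgkkgV   [Z → g]
ggkkgkkgV ⇒ ggkkgkkgkk   [V → k k]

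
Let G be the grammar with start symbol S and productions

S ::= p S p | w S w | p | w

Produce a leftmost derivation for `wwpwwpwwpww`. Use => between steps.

S => wSw => wwSww => wwpSpww => wwpwSwpww => wwpwwSwwpww => wwpwwpwwpww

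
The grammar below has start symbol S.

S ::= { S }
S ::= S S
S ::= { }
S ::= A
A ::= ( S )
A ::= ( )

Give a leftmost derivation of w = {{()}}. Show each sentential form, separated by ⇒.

S⇒{S}⇒{{S}}⇒{{A}}⇒{{()}}

S ⇒ {S}   [S ::= { S }]
{S} ⇒ {{S}}   [S ::= { S }]
{{S}} ⇒ {{A}}   [S ::= A]
{{A}} ⇒ {{()}}   [A ::= ( )]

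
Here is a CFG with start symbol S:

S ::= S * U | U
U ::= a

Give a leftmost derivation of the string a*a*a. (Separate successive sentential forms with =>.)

S => S*U   [S ::= S * U]
S*U => S*U*U   [S ::= S * U]
S*U*U => U*U*U   [S ::= U]
U*U*U => a*U*U   [U ::= a]
a*U*U => a*a*U   [U ::= a]
a*a*U => a*a*a   [U ::= a]

S => S*U => S*U*U => U*U*U => a*U*U => a*a*U => a*a*a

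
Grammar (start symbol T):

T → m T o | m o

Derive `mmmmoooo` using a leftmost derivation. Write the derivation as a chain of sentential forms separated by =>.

T => mTo   [T → m T o]
mTo => mmToo   [T → m T o]
mmToo => mmmTooo   [T → m T o]
mmmTooo => mmmmoooo   [T → m o]

T => mTo => mmToo => mmmTooo => mmmmoooo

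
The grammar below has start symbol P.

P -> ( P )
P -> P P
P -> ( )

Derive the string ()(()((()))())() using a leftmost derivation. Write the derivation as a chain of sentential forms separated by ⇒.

P⇒PP⇒PPP⇒()PP⇒()(P)P⇒()(PP)P⇒()(()P)P⇒()(()PP)P⇒()(()(P)P)P⇒()(()((P))P)P⇒()(()((()))P)P⇒()(()((()))())P⇒()(()((()))())()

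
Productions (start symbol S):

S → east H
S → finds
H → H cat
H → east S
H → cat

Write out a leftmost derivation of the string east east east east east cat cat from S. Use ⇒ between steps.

S ⇒ east H ⇒ east east S ⇒ east east east H ⇒ east east east H cat ⇒ east east east east S cat ⇒ east east east east east H cat ⇒ east east east east east cat cat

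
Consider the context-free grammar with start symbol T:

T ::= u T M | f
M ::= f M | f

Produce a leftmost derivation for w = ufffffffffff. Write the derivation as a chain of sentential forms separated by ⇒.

T⇒uTM⇒ufM⇒uffM⇒ufffM⇒uffffM⇒ufffffM⇒uffffffM⇒ufffffffM⇒uffffffffM⇒ufffffffffM⇒uffffffffffM⇒ufffffffffff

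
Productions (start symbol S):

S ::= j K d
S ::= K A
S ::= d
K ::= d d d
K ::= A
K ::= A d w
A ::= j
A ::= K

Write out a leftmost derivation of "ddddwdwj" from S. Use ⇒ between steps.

S ⇒ KA   [S ::= K A]
KA ⇒ AdwA   [K ::= A d w]
AdwA ⇒ KdwA   [A ::= K]
KdwA ⇒ AdwdwA   [K ::= A d w]
AdwdwA ⇒ KdwdwA   [A ::= K]
KdwdwA ⇒ ddddwdwA   [K ::= d d d]
ddddwdwA ⇒ ddddwdwj   [A ::= j]

S⇒KA⇒AdwA⇒KdwA⇒AdwdwA⇒KdwdwA⇒ddddwdwA⇒ddddwdwj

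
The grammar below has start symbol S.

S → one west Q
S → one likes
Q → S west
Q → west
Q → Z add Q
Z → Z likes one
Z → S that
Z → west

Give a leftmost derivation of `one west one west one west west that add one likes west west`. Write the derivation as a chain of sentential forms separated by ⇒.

S ⇒ one west Q   [S → one west Q]
one west Q ⇒ one west S west   [Q → S west]
one west S west ⇒ one west one west Q west   [S → one west Q]
one west one west Q west ⇒ one west one west Z add Q west   [Q → Z add Q]
one west one west Z add Q west ⇒ one west one west S that add Q west   [Z → S that]
one west one west S that add Q west ⇒ one west one west one west Q that add Q west   [S → one west Q]
one west one west one west Q that add Q west ⇒ one west one west one west west that add Q west   [Q → west]
one west one west one west west that add Q west ⇒ one west one west one west west that add S west west   [Q → S west]
one west one west one west west that add S west west ⇒ one west one west one west west that add one likes west west   [S → one likes]

S ⇒ one west Q ⇒ one west S west ⇒ one west one west Q west ⇒ one west one west Z add Q west ⇒ one west one west S that add Q west ⇒ one west one west one west Q that add Q west ⇒ one west one west one west west that add Q west ⇒ one west one west one west west that add S west west ⇒ one west one west one west west that add one likes west west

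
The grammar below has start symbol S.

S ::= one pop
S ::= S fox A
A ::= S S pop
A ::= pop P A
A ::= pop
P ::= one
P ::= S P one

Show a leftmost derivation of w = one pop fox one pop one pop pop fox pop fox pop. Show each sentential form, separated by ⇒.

S ⇒ S fox A ⇒ S fox A fox A ⇒ S fox A fox A fox A ⇒ one pop fox A fox A fox A ⇒ one pop fox S S pop fox A fox A ⇒ one pop fox one pop S pop fox A fox A ⇒ one pop fox one pop one pop pop fox A fox A ⇒ one pop fox one pop one pop pop fox pop fox A ⇒ one pop fox one pop one pop pop fox pop fox pop

S ⇒ S fox A   [S ::= S fox A]
S fox A ⇒ S fox A fox A   [S ::= S fox A]
S fox A fox A ⇒ S fox A fox A fox A   [S ::= S fox A]
S fox A fox A fox A ⇒ one pop fox A fox A fox A   [S ::= one pop]
one pop fox A fox A fox A ⇒ one pop fox S S pop fox A fox A   [A ::= S S pop]
one pop fox S S pop fox A fox A ⇒ one pop fox one pop S pop fox A fox A   [S ::= one pop]
one pop fox one pop S pop fox A fox A ⇒ one pop fox one pop one pop pop fox A fox A   [S ::= one pop]
one pop fox one pop one pop pop fox A fox A ⇒ one pop fox one pop one pop pop fox pop fox A   [A ::= pop]
one pop fox one pop one pop pop fox pop fox A ⇒ one pop fox one pop one pop pop fox pop fox pop   [A ::= pop]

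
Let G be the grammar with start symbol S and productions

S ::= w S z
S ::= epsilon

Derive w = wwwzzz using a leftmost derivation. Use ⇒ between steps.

S⇒wSz⇒wwSzz⇒wwwSzzz⇒wwwzzz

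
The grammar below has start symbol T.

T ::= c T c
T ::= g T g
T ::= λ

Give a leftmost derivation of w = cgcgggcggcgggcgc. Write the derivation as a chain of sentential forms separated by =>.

T => cTc   [T ::= c T c]
cTc => cgTgc   [T ::= g T g]
cgTgc => cgcTcgc   [T ::= c T c]
cgcTcgc => cgcgTgcgc   [T ::= g T g]
cgcgTgcgc => cgcggTggcgc   [T ::= g T g]
cgcggTggcgc => cgcgggTgggcgc   [T ::= g T g]
cgcgggTgggcgc => cgcgggcTcgggcgc   [T ::= c T c]
cgcgggcTcgggcgc => cgcgggcgTgcgggcgc   [T ::= g T g]
cgcgggcgTgcgggcgc => cgcgggcggcgggcgc   [T ::= λ]

T=>cTc=>cgTgc=>cgcTcgc=>cgcgTgcgc=>cgcggTggcgc=>cgcgggTgggcgc=>cgcgggcTcgggcgc=>cgcgggcgTgcgggcgc=>cgcgggcggcgggcgc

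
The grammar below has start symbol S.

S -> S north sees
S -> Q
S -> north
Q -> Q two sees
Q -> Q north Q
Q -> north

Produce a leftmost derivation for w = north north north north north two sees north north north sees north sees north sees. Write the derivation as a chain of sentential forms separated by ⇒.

S ⇒ S north sees ⇒ S north sees north sees ⇒ S north sees north sees north sees ⇒ Q north sees north sees north sees ⇒ Q north Q north sees north sees north sees ⇒ Q two sees north Q north sees north sees north sees ⇒ Q north Q two sees north Q north sees north sees north sees ⇒ Q north Q north Q two sees north Q north sees north sees north sees ⇒ north north Q north Q two sees north Q north sees north sees north sees ⇒ north north north north Q two sees north Q north sees north sees north sees ⇒ north north north north north two sees north Q north sees north sees north sees ⇒ north north north north north two sees north north north sees north sees north sees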